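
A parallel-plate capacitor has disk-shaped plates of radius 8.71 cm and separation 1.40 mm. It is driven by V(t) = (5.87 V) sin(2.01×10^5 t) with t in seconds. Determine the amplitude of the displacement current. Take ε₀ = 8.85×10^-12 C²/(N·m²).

1.78×10^-4 A

The displacement current equals the conduction current C dV/dt, which peaks at C V₀ ω.
With C = ε₀A/d = (8.85×10^-12)(0.02383)/(1.40×10^-3) = 1.506×10^-10 F and ω = 2.01×10^5 rad/s, I_d,max = (1.506×10^-10)(5.87)(2.01×10^5) = 1.78×10^-4 A.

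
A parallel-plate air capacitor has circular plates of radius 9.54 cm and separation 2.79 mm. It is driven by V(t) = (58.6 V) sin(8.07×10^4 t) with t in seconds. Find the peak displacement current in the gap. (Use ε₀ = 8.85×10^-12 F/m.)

(dE/dt)_max = V₀ω/d = 1.695×10^9 V/(m·s); ω = 8.07×10^4 rad/s.
I_d,max = ε₀ A (dE/dt)_max = (8.85×10^-12)(0.02859)(1.695×10^9) = 4.29×10^-4 A.

4.29×10^-4 A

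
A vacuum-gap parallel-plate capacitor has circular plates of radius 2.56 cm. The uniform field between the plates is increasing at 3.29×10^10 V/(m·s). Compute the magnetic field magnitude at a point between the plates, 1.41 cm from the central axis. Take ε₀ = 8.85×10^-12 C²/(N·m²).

2.58×10^-9 T

Total displacement current: I_d = ε₀(πR²)(dE/dt) = (8.85×10^-12)(2.059×10^-3)(3.29×10^10) = 5.995×10^-4 A.
For r < R the Ampère–Maxwell law gives B(2πr) = μ₀ I_d (r²/R²), so B = μ₀ I_d r/(2πR²) = (4π×10^-7)(5.995×10^-4)(0.0141)/(2π·0.0256²) = 2.58×10^-9 T.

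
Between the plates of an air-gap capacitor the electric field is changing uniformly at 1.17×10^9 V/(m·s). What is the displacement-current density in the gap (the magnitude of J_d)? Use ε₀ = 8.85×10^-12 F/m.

0.0104 A/m²

The displacement-current density is ε₀ ∂E/∂t = (8.85×10^-12)(1.17×10^9) = 0.0104 A/m².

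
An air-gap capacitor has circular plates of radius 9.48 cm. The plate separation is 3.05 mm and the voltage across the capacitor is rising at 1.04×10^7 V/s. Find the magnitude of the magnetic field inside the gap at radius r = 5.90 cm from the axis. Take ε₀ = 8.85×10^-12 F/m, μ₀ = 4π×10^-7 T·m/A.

1.12×10^-9 T

dE/dt = (dV/dt)/d = 3.410×10^9 V/(m·s); I_d = ε₀(πR²)(dE/dt) = (8.85×10^-12)(0.02823)(3.410×10^9) = 8.519×10^-4 A.
∮B·dl = μ₀ I_d,enc with I_d,enc = I_d r²/R² = 3.300×10^-4 A; so B = μ₀ I_d,enc/(2πr) = 1.12×10^-9 T.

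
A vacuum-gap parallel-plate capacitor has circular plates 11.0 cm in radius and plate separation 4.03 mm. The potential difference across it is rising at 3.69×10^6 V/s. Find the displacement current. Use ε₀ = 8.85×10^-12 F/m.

The field between the plates is E = V/d, so dE/dt = (3.69×10^6)/(4.03×10^-3 m) = 9.156×10^8 V/(m·s).
I_d = ε₀ A (dE/dt) = (8.85×10^-12)(0.03801)(9.156×10^8) = 3.08×10^-4 A.

3.08×10^-4 A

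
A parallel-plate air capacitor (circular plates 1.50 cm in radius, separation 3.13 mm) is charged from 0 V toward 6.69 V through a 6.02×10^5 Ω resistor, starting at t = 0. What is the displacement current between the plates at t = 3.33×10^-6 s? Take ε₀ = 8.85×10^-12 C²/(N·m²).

C = ε₀A/d = (8.85×10^-12)(7.069×10^-4)/(3.13×10^-3) = 1.999×10^-12 F, so τ = RC = 1.203×10^-6 s.
The conduction current is I(t) = (V₀/R) e^(−t/τ), and the displacement current between the plates equals it.
t/τ = 2.768; I_d = (6.69/6.02×10^5) · e^(−2.768) = (1.111×10^-5)(0.06279) = 6.98×10^-7 A.

6.98×10^-7 A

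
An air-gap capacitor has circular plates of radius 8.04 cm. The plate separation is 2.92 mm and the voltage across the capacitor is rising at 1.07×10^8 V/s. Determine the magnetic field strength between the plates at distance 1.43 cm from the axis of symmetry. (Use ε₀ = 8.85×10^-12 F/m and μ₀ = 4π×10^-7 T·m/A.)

2.91×10^-9 T

dE/dt = (dV/dt)/d = 3.664×10^10 V/(m·s); I_d = ε₀(πR²)(dE/dt) = (8.85×10^-12)(0.02031)(3.664×10^10) = 6.586×10^-3 A.
An Ampèrian loop of radius r encloses a fraction (r/R)² of I_d. Then B·2πr = μ₀ I_d (r/R)², giving B = μ₀ I_d r/(2πR²) = 2.91×10^-9 T.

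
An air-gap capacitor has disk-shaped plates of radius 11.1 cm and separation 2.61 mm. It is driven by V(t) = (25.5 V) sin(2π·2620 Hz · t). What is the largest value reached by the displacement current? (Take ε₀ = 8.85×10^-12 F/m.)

The displacement current equals the conduction current C dV/dt, which peaks at C V₀ ω.
With C = ε₀A/d = (8.85×10^-12)(0.03871)/(2.61×10^-3) = 1.313×10^-10 F and ω = 2πf = 1.646×10^4 rad/s, I_d,max = (1.313×10^-10)(25.5)(1.646×10^4) = 5.51×10^-5 A.

5.51×10^-5 A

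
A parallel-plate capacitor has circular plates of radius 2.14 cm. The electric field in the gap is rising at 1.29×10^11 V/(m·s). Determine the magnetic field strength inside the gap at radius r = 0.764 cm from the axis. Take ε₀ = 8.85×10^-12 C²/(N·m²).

5.48×10^-9 T

Total displacement current: I_d = ε₀(πR²)(dE/dt) = (8.85×10^-12)(1.439×10^-3)(1.29×10^11) = 1.643×10^-3 A.
An Ampèrian loop of radius r encloses a fraction (r/R)² of I_d. Then B·2πr = μ₀ I_d (r/R)², giving B = μ₀ I_d r/(2πR²) = 5.48×10^-9 T.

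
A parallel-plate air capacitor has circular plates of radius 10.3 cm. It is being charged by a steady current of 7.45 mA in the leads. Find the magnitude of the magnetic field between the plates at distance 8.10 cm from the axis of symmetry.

1.14×10^-8 T

Between the plates the displacement current equals the wire current: I_d = 7.45 mA = 7.45×10^-3 A.
∮B·dl = μ₀ I_d,enc with I_d,enc = I_d r²/R² = 4.607×10^-3 A; so B = μ₀ I_d,enc/(2πr) = 1.14×10^-8 T.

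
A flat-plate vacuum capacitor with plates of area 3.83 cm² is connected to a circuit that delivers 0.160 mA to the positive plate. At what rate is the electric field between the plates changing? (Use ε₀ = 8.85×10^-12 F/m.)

4.72×10^10 V/(m·s)

The displacement current between the plates equals the conduction current, I_d = 0.160 mA.
Since I_d = ε₀ A dE/dt, dE/dt = I_d/(ε₀A) = (1.60×10^-4)/((8.85×10^-12)(3.83×10^-4)) = 4.72×10^10 V/(m·s).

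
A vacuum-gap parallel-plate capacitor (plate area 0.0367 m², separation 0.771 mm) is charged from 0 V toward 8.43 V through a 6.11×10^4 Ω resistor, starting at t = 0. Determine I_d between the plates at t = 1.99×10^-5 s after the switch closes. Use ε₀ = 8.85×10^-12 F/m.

6.37×10^-5 A

C = ε₀A/d = (8.85×10^-12)(0.0367)/(7.71×10^-4) = 4.213×10^-10 F and τ = RC = 2.574×10^-5 s. I_d in the gap equals the RC charging current.
I_d(t) = (V₀/R) e^(−t/τ) = 1.380×10^-4 · e^(−0.7731) = 6.37×10^-5 A.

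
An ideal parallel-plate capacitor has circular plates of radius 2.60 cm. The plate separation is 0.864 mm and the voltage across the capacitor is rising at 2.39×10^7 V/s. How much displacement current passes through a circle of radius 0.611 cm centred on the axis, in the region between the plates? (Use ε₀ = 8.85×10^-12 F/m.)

dE/dt = (dV/dt)/d = 2.766×10^10 V/(m·s); I_d = ε₀(πR²)(dE/dt) = (8.85×10^-12)(2.124×10^-3)(2.766×10^10) = 5.199×10^-4 A.
The field is uniform, so I_d,enc = I_d (r/R)² = (5.199×10^-4)(0.611/2.60)² = 2.87×10^-5 A.

2.87×10^-5 A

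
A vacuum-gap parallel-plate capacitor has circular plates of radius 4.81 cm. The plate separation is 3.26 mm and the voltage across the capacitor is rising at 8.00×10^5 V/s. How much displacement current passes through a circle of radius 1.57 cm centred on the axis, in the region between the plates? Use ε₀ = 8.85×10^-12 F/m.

1.68×10^-6 A

I_d = C dV/dt with C = ε₀πR²/d = 1.973×10^-11 F, so I_d = (1.973×10^-11)(8.00×10^5) = 1.578×10^-5 A.
Since J_d is uniform, the enclosed fraction is (r/R)² = 0.1065, giving I_d,enc = 1.68×10^-6 A.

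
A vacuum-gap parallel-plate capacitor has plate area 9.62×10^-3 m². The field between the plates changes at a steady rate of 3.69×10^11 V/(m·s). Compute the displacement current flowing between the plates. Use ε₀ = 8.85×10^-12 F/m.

0.0314 A

With a uniform field, Φ_E = EA, so I_d = ε₀ A dE/dt = 0.0314 A.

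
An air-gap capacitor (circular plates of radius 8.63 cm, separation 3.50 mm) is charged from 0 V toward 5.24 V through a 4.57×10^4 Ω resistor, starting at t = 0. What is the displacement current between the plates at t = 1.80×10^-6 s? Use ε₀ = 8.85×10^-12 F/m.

5.89×10^-5 A

C = ε₀A/d = (8.85×10^-12)(0.02340)/(3.50×10^-3) = 5.917×10^-11 F and τ = RC = 2.704×10^-6 s. I_d in the gap equals the RC charging current.
I_d(t) = (V₀/R) e^(−t/τ) = 1.147×10^-4 · e^(−0.6657) = 5.89×10^-5 A.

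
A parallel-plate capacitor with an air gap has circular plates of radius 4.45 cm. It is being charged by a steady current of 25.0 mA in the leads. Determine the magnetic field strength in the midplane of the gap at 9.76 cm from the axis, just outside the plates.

Between the plates the displacement current equals the wire current: I_d = 25.0 mA = 0.0250 A.
For r ≥ R the full I_d is enclosed: B = μ₀ I_d/(2πr) = (4π×10^-7)(0.0250)/(2π·0.0976) = 5.12×10^-8 T.

5.12×10^-8 T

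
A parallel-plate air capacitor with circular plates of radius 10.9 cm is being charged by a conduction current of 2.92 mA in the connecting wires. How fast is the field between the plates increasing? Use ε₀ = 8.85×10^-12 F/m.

8.84×10^9 V/(m·s)

Charge continuity gives I_d = I = 2.92×10^-3 A between the plates.
Since I_d = ε₀ A dE/dt, dE/dt = I_d/(ε₀A) = (2.92×10^-3)/((8.85×10^-12)(0.03733)) = 8.84×10^9 V/(m·s).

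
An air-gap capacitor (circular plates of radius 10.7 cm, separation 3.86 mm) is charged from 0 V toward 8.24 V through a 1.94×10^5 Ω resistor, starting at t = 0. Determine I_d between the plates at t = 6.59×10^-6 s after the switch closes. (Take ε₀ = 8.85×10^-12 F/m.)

2.81×10^-5 A

C = ε₀A/d = (8.85×10^-12)(0.03597)/(3.86×10^-3) = 8.247×10^-11 F, so τ = RC = 1.600×10^-5 s.
The conduction current is I(t) = (V₀/R) e^(−t/τ), and the displacement current between the plates equals it.
t/τ = 0.4119; I_d = (8.24/1.94×10^5) · e^(−0.4119) = (4.247×10^-5)(0.6624) = 2.81×10^-5 A.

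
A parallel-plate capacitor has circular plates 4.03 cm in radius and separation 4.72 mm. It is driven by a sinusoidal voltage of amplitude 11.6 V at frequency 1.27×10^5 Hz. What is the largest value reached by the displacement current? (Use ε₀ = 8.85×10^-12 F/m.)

The displacement current equals the conduction current C dV/dt, which peaks at C V₀ ω.
With C = ε₀A/d = (8.85×10^-12)(5.102×10^-3)/(4.72×10^-3) = 9.566×10^-12 F and ω = 2πf = 7.980×10^5 rad/s, I_d,max = (9.566×10^-12)(11.6)(7.980×10^5) = 8.86×10^-5 A.

8.86×10^-5 A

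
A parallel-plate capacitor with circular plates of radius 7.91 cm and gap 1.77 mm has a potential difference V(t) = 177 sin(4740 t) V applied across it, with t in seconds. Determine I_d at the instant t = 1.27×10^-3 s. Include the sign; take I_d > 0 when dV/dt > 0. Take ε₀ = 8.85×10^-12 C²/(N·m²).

C = ε₀A/d = (8.85×10^-12)(0.01966)/(1.77×10^-3) = 9.830×10^-11 F. dV/dt = V₀ω·cos(ωt); at ωt = 6.0198 rad this factor is 0.9655.
I_d = C dV/dt = (9.830×10^-11)(177)(4740)(0.9655) = 7.96×10^-5 A.

7.96×10^-5 A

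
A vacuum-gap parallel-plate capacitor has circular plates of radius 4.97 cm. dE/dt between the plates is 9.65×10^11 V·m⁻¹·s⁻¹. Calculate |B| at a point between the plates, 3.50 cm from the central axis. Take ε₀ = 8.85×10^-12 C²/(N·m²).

Total displacement current: I_d = ε₀(πR²)(dE/dt) = (8.85×10^-12)(7.760×10^-3)(9.65×10^11) = 0.06627 A.
An Ampèrian loop of radius r encloses a fraction (r/R)² of I_d. Then B·2πr = μ₀ I_d (r/R)², giving B = μ₀ I_d r/(2πR²) = 1.88×10^-7 T.

1.88×10^-7 T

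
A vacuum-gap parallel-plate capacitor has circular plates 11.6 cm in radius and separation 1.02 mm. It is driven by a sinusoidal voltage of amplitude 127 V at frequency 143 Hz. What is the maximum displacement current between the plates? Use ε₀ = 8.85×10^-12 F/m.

4.19×10^-5 A

The displacement current equals the conduction current C dV/dt, which peaks at C V₀ ω.
With C = ε₀A/d = (8.85×10^-12)(0.04227)/(1.02×10^-3) = 3.668×10^-10 F and ω = 2πf = 898.5 rad/s, I_d,max = (3.668×10^-10)(127)(898.5) = 4.19×10^-5 A.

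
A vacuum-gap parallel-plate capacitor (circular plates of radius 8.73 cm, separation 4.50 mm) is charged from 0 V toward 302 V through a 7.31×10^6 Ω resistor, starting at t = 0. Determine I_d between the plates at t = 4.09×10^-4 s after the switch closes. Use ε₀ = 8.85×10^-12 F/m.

1.26×10^-5 A

With C = ε₀A/d = (8.85×10^-12)(0.02394)/(4.50×10^-3) = 4.708×10^-11 F, the time constant is τ = RC = 3.442×10^-4 s, so t/τ = 1.188 and e^(−t/τ) = 0.3048.
I_d = I_cond = (V₀/R) e^(−t/τ) = (4.131×10^-5)(0.3048) = 1.26×10^-5 A.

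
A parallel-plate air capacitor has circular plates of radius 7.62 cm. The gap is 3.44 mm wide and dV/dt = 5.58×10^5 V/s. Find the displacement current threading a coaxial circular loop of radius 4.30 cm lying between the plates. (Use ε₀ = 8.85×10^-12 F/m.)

With E = V/d, dE/dt = 1.622×10^8 V/(m·s) and πR² = 0.01824 m², giving I_d = ε₀ πR² dE/dt = 2.618×10^-5 A.
Through an area πr² the displacement current is I_d·(πr²/πR²) = I_d (r/R)² = 8.34×10^-6 A.

8.34×10^-6 A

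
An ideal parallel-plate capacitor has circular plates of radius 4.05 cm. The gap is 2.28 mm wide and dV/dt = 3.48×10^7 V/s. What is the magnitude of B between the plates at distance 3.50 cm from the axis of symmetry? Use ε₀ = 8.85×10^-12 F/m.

dE/dt = (dV/dt)/d = 1.526×10^10 V/(m·s); I_d = ε₀(πR²)(dE/dt) = (8.85×10^-12)(5.153×10^-3)(1.526×10^10) = 6.959×10^-4 A.
∮B·dl = μ₀ I_d,enc with I_d,enc = I_d r²/R² = 5.197×10^-4 A; so B = μ₀ I_d,enc/(2πr) = 2.97×10^-9 T.

2.97×10^-9 T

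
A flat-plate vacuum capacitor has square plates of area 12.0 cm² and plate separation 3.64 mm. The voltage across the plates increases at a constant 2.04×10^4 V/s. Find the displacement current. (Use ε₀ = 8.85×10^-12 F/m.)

The displacement current equals the charging current C dV/dt. With C = ε₀A/d = (8.85×10^-12)(1.20×10^-3)/(3.64×10^-3) = 2.918×10^-12 F, I_d = (2.918×10^-12)(2.04×10^4) = 5.95×10^-8 A.

5.95×10^-8 A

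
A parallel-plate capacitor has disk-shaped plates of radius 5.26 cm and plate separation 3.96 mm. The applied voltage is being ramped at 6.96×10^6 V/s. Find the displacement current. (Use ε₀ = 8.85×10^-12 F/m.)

1.35×10^-4 A

E = V/d so dE/dt = (dV/dt)/d = 1.758×10^9 V/(m·s), and I_d = ε₀ A dE/dt = (8.85×10^-12)(8.692×10^-3)(1.758×10^9) = 1.35×10^-4 A.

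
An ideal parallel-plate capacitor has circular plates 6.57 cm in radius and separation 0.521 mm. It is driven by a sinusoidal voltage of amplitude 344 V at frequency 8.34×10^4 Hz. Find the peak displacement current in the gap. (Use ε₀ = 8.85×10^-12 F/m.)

The displacement current equals the conduction current C dV/dt, which peaks at C V₀ ω.
With C = ε₀A/d = (8.85×10^-12)(0.01356)/(5.21×10^-4) = 2.303×10^-10 F and ω = 2πf = 5.240×10^5 rad/s, I_d,max = (2.303×10^-10)(344)(5.240×10^5) = 0.0415 A.

0.0415 A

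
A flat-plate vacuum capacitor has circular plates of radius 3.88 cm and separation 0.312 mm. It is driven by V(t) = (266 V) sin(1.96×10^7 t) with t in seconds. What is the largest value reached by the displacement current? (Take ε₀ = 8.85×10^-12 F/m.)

The displacement current equals the conduction current C dV/dt, which peaks at C V₀ ω.
With C = ε₀A/d = (8.85×10^-12)(4.729×10^-3)/(3.12×10^-4) = 1.341×10^-10 F and ω = 1.96×10^7 rad/s, I_d,max = (1.341×10^-10)(266)(1.96×10^7) = 0.699 A.

0.699 A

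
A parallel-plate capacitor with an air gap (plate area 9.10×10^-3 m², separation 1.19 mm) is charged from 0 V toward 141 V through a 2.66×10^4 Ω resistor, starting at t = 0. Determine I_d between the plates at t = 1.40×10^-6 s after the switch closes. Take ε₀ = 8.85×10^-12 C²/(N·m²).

C = ε₀A/d = (8.85×10^-12)(9.10×10^-3)/(1.19×10^-3) = 6.768×10^-11 F, so τ = RC = 1.800×10^-6 s.
The conduction current is I(t) = (V₀/R) e^(−t/τ), and the displacement current between the plates equals it.
t/τ = 0.7778; I_d = (141/2.66×10^4) · e^(−0.7778) = (5.301×10^-3)(0.4594) = 2.44×10^-3 A.

2.44×10^-3 A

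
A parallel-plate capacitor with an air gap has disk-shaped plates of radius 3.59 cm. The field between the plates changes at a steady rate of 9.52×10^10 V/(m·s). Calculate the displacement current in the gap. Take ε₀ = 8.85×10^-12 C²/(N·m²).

The displacement current is ε₀ times dΦ_E/dt = ε₀ A dE/dt = (8.85×10^-12)(4.049×10^-3)(9.52×10^10) = 3.41×10^-3 A.

3.41×10^-3 A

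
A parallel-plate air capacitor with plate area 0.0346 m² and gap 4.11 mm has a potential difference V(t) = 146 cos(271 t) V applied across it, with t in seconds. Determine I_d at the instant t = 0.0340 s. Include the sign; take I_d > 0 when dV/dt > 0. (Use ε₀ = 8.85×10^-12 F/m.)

C = ε₀A/d = (8.85×10^-12)(0.0346)/(4.11×10^-3) = 7.450×10^-11 F. dV/dt = V₀ω·−sin(ωt); at ωt = 9.214 rad this factor is -0.2092.
I_d = C dV/dt = (7.450×10^-11)(146)(271)(-0.2092) = -6.17×10^-7 A.

-6.17×10^-7 A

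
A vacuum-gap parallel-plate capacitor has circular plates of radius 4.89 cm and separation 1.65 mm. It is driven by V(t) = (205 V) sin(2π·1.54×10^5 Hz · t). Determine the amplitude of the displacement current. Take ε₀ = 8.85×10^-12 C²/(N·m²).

C = ε₀A/d = (8.85×10^-12)(7.512×10^-3)/(1.65×10^-3) = 4.029×10^-11 F; ω = 2πf = 9.676×10^5 rad/s.
I_d = C dV/dt, so |I_d|_max = C V₀ ω = (4.029×10^-11)(205)(9.676×10^5) = 7.99×10^-3 A.

7.99×10^-3 A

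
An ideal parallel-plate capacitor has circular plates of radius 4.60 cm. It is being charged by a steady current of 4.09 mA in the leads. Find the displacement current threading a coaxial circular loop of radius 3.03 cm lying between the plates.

1.77×10^-3 A

By continuity the displacement current in the gap matches the conduction current: I_d = 4.09×10^-3 A.
Through an area πr² the displacement current is I_d·(πr²/πR²) = I_d (r/R)² = 1.77×10^-3 A.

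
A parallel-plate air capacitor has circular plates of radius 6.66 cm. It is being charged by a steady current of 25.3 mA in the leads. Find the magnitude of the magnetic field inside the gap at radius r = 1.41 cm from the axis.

1.61×10^-8 T

No conduction current crosses the gap, so I_d there equals the 0.0253 A in the leads.
∮B·dl = μ₀ I_d,enc with I_d,enc = I_d r²/R² = 1.134×10^-3 A; so B = μ₀ I_d,enc/(2πr) = 1.61×10^-8 T.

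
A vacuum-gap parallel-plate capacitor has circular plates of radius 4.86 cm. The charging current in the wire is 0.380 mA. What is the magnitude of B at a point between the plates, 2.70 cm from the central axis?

8.69×10^-10 T

Between the plates the displacement current equals the wire current: I_d = 0.380 mA = 3.80×10^-4 A.
An Ampèrian loop of radius r encloses a fraction (r/R)² of I_d. Then B·2πr = μ₀ I_d (r/R)², giving B = μ₀ I_d r/(2πR²) = 8.69×10^-10 T.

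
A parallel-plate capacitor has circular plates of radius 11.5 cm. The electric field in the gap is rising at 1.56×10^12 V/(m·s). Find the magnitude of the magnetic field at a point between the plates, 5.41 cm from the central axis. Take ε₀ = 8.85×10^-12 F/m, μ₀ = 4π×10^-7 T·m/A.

4.69×10^-7 T

I_d = ε₀ dΦ_E/dt = ε₀ πR² (dE/dt) = (8.85×10^-12)(0.04155)(1.56×10^12) = 0.5736 A through the full plate area.
∮B·dl = μ₀ I_d,enc with I_d,enc = I_d r²/R² = 0.1269 A; so B = μ₀ I_d,enc/(2πr) = 4.69×10^-7 T.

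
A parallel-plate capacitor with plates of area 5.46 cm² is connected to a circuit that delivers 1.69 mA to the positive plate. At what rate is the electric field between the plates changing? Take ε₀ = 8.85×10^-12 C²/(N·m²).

3.50×10^11 V/(m·s)

Charge continuity gives I_d = I = 1.69×10^-3 A between the plates.
Since I_d = ε₀ A dE/dt, dE/dt = I_d/(ε₀A) = (1.69×10^-3)/((8.85×10^-12)(5.46×10^-4)) = 3.50×10^11 V/(m·s).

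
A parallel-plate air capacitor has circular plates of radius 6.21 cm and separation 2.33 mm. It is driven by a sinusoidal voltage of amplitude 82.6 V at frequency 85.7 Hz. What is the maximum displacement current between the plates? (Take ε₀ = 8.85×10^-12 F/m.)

2.05×10^-6 A

(dE/dt)_max = V₀ω/d = 1.909×10^7 V/(m·s); ω = 2πf = 538.5 rad/s.
I_d,max = ε₀ A (dE/dt)_max = (8.85×10^-12)(0.01212)(1.909×10^7) = 2.05×10^-6 A.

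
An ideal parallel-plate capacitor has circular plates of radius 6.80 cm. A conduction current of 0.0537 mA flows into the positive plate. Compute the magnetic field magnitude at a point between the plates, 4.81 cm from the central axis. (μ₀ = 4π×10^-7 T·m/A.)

1.12×10^-10 T

Between the plates the displacement current equals the wire current: I_d = 0.0537 mA = 5.37×10^-5 A.
An Ampèrian loop of radius r encloses a fraction (r/R)² of I_d. Then B·2πr = μ₀ I_d (r/R)², giving B = μ₀ I_d r/(2πR²) = 1.12×10^-10 T.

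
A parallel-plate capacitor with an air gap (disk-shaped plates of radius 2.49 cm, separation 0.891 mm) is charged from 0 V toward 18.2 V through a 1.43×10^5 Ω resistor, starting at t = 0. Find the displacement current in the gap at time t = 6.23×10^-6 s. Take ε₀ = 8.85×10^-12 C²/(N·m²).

With C = ε₀A/d = (8.85×10^-12)(1.948×10^-3)/(8.91×10^-4) = 1.935×10^-11 F, the time constant is τ = RC = 2.767×10^-6 s, so t/τ = 2.252 and e^(−t/τ) = 0.1052.
I_d = I_cond = (V₀/R) e^(−t/τ) = (1.273×10^-4)(0.1052) = 1.34×10^-5 A.

1.34×10^-5 A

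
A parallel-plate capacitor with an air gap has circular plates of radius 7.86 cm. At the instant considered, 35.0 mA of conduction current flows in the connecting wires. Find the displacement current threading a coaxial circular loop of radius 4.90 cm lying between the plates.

Between the plates the displacement current equals the wire current: I_d = 35.0 mA = 0.0350 A.
Since J_d is uniform, the enclosed fraction is (r/R)² = 0.3886, giving I_d,enc = 0.0136 A.

0.0136 A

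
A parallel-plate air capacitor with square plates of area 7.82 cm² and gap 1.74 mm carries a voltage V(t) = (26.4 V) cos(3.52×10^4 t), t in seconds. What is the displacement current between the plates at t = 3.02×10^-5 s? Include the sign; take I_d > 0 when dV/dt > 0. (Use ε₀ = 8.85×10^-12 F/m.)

-3.23×10^-6 A

dV/dt = (26.4)(3.52×10^4)·−sin(1.06304) = -8.120×10^5 V/s.
I_d = C dV/dt with C = ε₀A/d = (8.85×10^-12)(7.82×10^-4)/(1.74×10^-3) = 3.977×10^-12 F, so I_d = (3.977×10^-12)(-8.120×10^5) = -3.23×10^-6 A.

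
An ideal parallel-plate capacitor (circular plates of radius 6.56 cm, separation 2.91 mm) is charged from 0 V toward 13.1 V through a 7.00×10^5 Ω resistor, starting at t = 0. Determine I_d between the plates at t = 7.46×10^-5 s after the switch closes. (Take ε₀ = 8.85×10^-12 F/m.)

C = ε₀A/d = (8.85×10^-12)(0.01352)/(2.91×10^-3) = 4.112×10^-11 F and τ = RC = 2.878×10^-5 s. I_d in the gap equals the RC charging current.
I_d(t) = (V₀/R) e^(−t/τ) = 1.871×10^-5 · e^(−2.592) = 1.40×10^-6 A.

1.40×10^-6 A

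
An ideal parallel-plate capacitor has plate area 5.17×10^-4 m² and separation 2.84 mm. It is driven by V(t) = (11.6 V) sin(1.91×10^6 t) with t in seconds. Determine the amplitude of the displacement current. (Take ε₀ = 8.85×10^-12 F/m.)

3.57×10^-5 A

(dE/dt)_max = V₀ω/d = 7.801×10^9 V/(m·s); ω = 1.91×10^6 rad/s.
I_d,max = ε₀ A (dE/dt)_max = (8.85×10^-12)(5.17×10^-4)(7.801×10^9) = 3.57×10^-5 A.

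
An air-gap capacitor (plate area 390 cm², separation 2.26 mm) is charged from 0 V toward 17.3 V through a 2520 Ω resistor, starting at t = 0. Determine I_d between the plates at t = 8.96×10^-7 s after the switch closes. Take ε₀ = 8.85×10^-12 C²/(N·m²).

6.69×10^-4 A

C = ε₀A/d = (8.85×10^-12)(0.0390)/(2.26×10^-3) = 1.527×10^-10 F, so τ = RC = 3.848×10^-7 s.
The conduction current is I(t) = (V₀/R) e^(−t/τ), and the displacement current between the plates equals it.
t/τ = 2.328; I_d = (17.3/2520) · e^(−2.328) = (6.865×10^-3)(0.09749) = 6.69×10^-4 A.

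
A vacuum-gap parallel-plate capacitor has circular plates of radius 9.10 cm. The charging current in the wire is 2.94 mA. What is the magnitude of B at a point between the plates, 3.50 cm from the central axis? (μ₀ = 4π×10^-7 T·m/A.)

2.49×10^-9 T

No conduction current crosses the gap, so I_d there equals the 2.94×10^-3 A in the leads.
∮B·dl = μ₀ I_d,enc with I_d,enc = I_d r²/R² = 4.349×10^-4 A; so B = μ₀ I_d,enc/(2πr) = 2.49×10^-9 T.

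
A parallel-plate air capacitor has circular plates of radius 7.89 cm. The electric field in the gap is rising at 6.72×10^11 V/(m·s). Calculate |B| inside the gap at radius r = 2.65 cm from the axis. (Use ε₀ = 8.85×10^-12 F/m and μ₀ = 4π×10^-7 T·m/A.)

9.90×10^-8 T

Through the whole plate area (πR² = 0.01956 m²), I_d = ε₀ πR² dE/dt = 0.1163 A.
For r < R the Ampère–Maxwell law gives B(2πr) = μ₀ I_d (r²/R²), so B = μ₀ I_d r/(2πR²) = (4π×10^-7)(0.1163)(0.0265)/(2π·0.0789²) = 9.90×10^-8 T.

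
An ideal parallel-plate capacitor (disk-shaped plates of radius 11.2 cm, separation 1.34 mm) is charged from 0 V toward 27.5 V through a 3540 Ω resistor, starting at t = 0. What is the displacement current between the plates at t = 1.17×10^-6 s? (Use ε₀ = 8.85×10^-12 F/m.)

C = ε₀A/d = (8.85×10^-12)(0.03941)/(1.34×10^-3) = 2.603×10^-10 F and τ = RC = 9.215×10^-7 s. I_d in the gap equals the RC charging current.
I_d(t) = (V₀/R) e^(−t/τ) = 7.768×10^-3 · e^(−1.270) = 2.18×10^-3 A.

2.18×10^-3 A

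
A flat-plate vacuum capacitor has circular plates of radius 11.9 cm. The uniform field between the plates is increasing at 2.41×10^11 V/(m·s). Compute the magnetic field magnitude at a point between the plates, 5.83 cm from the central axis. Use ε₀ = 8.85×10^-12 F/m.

Through the whole plate area (πR² = 0.04449 m²), I_d = ε₀ πR² dE/dt = 0.09489 A.
For r < R the Ampère–Maxwell law gives B(2πr) = μ₀ I_d (r²/R²), so B = μ₀ I_d r/(2πR²) = (4π×10^-7)(0.09489)(0.0583)/(2π·0.119²) = 7.81×10^-8 T.

7.81×10^-8 T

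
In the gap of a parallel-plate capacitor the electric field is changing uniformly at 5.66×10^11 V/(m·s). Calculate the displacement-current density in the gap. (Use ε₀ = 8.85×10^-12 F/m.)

J_d = ε₀ ∂E/∂t, so J_d = 5.01 A/m².

5.01 A/m²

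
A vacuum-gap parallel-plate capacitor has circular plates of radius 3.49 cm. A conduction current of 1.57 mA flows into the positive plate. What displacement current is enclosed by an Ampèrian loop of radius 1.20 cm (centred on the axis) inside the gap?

By continuity the displacement current in the gap matches the conduction current: I_d = 1.57×10^-3 A.
Since J_d is uniform, the enclosed fraction is (r/R)² = 0.1182, giving I_d,enc = 1.86×10^-4 A.

1.86×10^-4 A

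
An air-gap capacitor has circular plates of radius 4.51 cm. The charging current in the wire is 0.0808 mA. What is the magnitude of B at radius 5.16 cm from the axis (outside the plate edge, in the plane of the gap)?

No conduction current crosses the gap, so I_d there equals the 8.08×10^-5 A in the leads.
Outside the plates the loop encloses all of I_d, so B·2πr = μ₀ I_d and B = 3.13×10^-10 T.

3.13×10^-10 T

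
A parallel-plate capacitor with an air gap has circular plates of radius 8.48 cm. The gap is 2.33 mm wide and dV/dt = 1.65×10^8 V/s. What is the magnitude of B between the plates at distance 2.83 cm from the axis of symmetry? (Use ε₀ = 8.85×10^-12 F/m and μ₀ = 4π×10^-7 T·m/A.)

1.11×10^-8 T

I_d = C dV/dt with C = ε₀πR²/d = 8.580×10^-11 F, so I_d = (8.580×10^-11)(1.65×10^8) = 0.01416 A.
An Ampèrian loop of radius r encloses a fraction (r/R)² of I_d. Then B·2πr = μ₀ I_d (r/R)², giving B = μ₀ I_d r/(2πR²) = 1.11×10^-8 T.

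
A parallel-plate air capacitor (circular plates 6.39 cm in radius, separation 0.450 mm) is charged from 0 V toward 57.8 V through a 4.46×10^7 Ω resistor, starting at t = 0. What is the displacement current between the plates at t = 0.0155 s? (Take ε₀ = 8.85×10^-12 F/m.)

C = ε₀A/d = (8.85×10^-12)(0.01283)/(4.50×10^-4) = 2.523×10^-10 F and τ = RC = 0.01125 s. I_d in the gap equals the RC charging current.
I_d(t) = (V₀/R) e^(−t/τ) = 1.296×10^-6 · e^(−1.378) = 3.27×10^-7 A.

3.27×10^-7 A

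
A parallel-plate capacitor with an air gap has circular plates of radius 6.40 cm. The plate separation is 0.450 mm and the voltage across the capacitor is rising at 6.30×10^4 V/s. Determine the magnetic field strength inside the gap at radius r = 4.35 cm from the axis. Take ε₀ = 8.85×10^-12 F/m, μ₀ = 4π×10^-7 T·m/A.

3.39×10^-11 T

With E = V/d, dE/dt = 1.400×10^8 V/(m·s) and πR² = 0.01287 m², giving I_d = ε₀ πR² dE/dt = 1.595×10^-5 A.
An Ampèrian loop of radius r encloses a fraction (r/R)² of I_d. Then B·2πr = μ₀ I_d (r/R)², giving B = μ₀ I_d r/(2πR²) = 3.39×10^-11 T.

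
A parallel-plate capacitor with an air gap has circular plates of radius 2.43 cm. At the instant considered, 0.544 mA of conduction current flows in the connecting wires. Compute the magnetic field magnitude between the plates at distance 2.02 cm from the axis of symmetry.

By continuity the displacement current in the gap matches the conduction current: I_d = 5.44×10^-4 A.
For r < R the Ampère–Maxwell law gives B(2πr) = μ₀ I_d (r²/R²), so B = μ₀ I_d r/(2πR²) = (4π×10^-7)(5.44×10^-4)(0.0202)/(2π·0.0243²) = 3.72×10^-9 T.

3.72×10^-9 T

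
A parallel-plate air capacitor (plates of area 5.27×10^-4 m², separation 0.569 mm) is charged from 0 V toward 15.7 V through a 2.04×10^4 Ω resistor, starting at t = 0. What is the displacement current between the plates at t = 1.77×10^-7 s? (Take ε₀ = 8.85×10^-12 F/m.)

2.67×10^-4 A

C = ε₀A/d = (8.85×10^-12)(5.27×10^-4)/(5.69×10^-4) = 8.197×10^-12 F, so τ = RC = 1.672×10^-7 s.
The conduction current is I(t) = (V₀/R) e^(−t/τ), and the displacement current between the plates equals it.
t/τ = 1.059; I_d = (15.7/2.04×10^4) · e^(−1.059) = (7.696×10^-4)(0.3468) = 2.67×10^-4 A.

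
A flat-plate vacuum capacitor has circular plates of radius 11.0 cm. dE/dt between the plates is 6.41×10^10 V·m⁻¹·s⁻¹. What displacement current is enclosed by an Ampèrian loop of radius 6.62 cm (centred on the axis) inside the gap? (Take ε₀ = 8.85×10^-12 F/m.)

I_d = ε₀ dΦ_E/dt = ε₀ πR² (dE/dt) = (8.85×10^-12)(0.03801)(6.41×10^10) = 0.02156 A through the full plate area.
Through an area πr² the displacement current is I_d·(πr²/πR²) = I_d (r/R)² = 7.81×10^-3 A.

7.81×10^-3 A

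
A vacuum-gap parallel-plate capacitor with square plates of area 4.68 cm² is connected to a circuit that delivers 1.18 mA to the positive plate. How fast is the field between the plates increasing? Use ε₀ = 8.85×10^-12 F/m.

2.85×10^11 V/(m·s)

Charge continuity gives I_d = I = 1.18×10^-3 A between the plates.
Inverting I_d = ε₀ A dE/dt gives dE/dt = 1.18×10^-3 / (8.85×10^-12 · 4.68×10^-4) = 2.85×10^11 V/(m·s).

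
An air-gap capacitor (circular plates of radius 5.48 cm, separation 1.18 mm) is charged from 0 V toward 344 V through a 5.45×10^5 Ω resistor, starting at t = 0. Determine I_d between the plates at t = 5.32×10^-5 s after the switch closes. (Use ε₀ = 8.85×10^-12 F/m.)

C = ε₀A/d = (8.85×10^-12)(9.434×10^-3)/(1.18×10^-3) = 7.076×10^-11 F, so τ = RC = 3.856×10^-5 s.
The conduction current is I(t) = (V₀/R) e^(−t/τ), and the displacement current between the plates equals it.
t/τ = 1.380; I_d = (344/5.45×10^5) · e^(−1.380) = (6.312×10^-4)(0.2516) = 1.59×10^-4 A.

1.59×10^-4 A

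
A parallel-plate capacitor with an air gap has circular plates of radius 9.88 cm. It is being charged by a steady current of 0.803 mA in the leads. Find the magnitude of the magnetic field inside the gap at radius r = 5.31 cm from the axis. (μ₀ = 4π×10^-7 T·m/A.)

No conduction current crosses the gap, so I_d there equals the 8.03×10^-4 A in the leads.
An Ampèrian loop of radius r encloses a fraction (r/R)² of I_d. Then B·2πr = μ₀ I_d (r/R)², giving B = μ₀ I_d r/(2πR²) = 8.74×10^-10 T.

8.74×10^-10 T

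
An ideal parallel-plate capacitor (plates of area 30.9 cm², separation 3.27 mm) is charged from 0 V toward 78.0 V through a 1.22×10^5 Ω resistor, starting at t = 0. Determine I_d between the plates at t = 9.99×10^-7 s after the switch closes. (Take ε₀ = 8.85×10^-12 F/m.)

2.40×10^-4 A

With C = ε₀A/d = (8.85×10^-12)(3.09×10^-3)/(3.27×10^-3) = 8.363×10^-12 F, the time constant is τ = RC = 1.020×10^-6 s, so t/τ = 0.9794 and e^(−t/τ) = 0.3755.
I_d = I_cond = (V₀/R) e^(−t/τ) = (6.393×10^-4)(0.3755) = 2.40×10^-4 A.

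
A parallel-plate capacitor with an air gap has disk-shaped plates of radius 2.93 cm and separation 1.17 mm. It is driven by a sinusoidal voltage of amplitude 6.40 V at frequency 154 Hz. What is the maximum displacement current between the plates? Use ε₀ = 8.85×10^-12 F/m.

1.26×10^-7 A

(dE/dt)_max = V₀ω/d = 5.293×10^6 V/(m·s); ω = 2πf = 967.6 rad/s.
I_d,max = ε₀ A (dE/dt)_max = (8.85×10^-12)(2.697×10^-3)(5.293×10^6) = 1.26×10^-7 A.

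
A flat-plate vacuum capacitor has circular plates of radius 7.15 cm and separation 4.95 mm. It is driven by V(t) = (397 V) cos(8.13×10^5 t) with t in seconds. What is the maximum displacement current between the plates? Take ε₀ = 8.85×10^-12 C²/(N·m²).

9.27×10^-3 A

The displacement current equals the conduction current C dV/dt, which peaks at C V₀ ω.
With C = ε₀A/d = (8.85×10^-12)(0.01606)/(4.95×10^-3) = 2.871×10^-11 F and ω = 8.13×10^5 rad/s, I_d,max = (2.871×10^-11)(397)(8.13×10^5) = 9.27×10^-3 A.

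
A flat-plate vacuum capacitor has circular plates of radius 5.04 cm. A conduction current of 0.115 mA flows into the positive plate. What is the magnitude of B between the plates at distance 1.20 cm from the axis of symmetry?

1.09×10^-10 T

By continuity the displacement current in the gap matches the conduction current: I_d = 1.15×10^-4 A.
An Ampèrian loop of radius r encloses a fraction (r/R)² of I_d. Then B·2πr = μ₀ I_d (r/R)², giving B = μ₀ I_d r/(2πR²) = 1.09×10^-10 T.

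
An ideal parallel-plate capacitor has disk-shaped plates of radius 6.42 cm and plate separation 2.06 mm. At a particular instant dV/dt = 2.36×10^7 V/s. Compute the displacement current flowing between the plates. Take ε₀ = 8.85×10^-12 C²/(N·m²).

1.31×10^-3 A

E = V/d so dE/dt = (dV/dt)/d = 1.146×10^10 V/(m·s), and I_d = ε₀ A dE/dt = (8.85×10^-12)(0.01295)(1.146×10^10) = 1.31×10^-3 A.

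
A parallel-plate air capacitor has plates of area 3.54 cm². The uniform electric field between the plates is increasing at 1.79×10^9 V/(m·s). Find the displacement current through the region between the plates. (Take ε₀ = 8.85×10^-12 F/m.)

5.61×10^-6 A

With a uniform field, Φ_E = EA, so I_d = ε₀ A dE/dt = 5.61×10^-6 A.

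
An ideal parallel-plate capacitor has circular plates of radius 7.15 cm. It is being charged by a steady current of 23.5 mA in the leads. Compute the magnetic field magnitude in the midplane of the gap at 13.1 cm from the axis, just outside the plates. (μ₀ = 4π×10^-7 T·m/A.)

3.59×10^-8 T

By continuity the displacement current in the gap matches the conduction current: I_d = 0.0235 A.
Outside the plates the loop encloses all of I_d, so B·2πr = μ₀ I_d and B = 3.59×10^-8 T.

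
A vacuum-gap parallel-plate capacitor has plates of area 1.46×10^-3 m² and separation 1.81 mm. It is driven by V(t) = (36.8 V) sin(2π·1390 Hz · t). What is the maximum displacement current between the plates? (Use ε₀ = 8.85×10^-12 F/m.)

2.29×10^-6 A

C = ε₀A/d = (8.85×10^-12)(1.46×10^-3)/(1.81×10^-3) = 7.139×10^-12 F; ω = 2πf = 8734 rad/s.
I_d = C dV/dt, so |I_d|_max = C V₀ ω = (7.139×10^-12)(36.8)(8734) = 2.29×10^-6 A.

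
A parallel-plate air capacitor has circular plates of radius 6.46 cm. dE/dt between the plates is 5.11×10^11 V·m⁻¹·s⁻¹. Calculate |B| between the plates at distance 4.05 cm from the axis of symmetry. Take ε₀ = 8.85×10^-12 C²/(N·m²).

1.15×10^-7 T

Total displacement current: I_d = ε₀(πR²)(dE/dt) = (8.85×10^-12)(0.01311)(5.11×10^11) = 0.05929 A.
∮B·dl = μ₀ I_d,enc with I_d,enc = I_d r²/R² = 0.02330 A; so B = μ₀ I_d,enc/(2πr) = 1.15×10^-7 T.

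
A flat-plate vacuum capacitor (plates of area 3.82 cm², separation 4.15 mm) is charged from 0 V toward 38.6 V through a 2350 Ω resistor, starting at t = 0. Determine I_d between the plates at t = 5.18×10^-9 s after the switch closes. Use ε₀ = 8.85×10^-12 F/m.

C = ε₀A/d = (8.85×10^-12)(3.82×10^-4)/(4.15×10^-3) = 8.146×10^-13 F and τ = RC = 1.914×10^-9 s. I_d in the gap equals the RC charging current.
I_d(t) = (V₀/R) e^(−t/τ) = 0.01643 · e^(−2.706) = 1.10×10^-3 A.

1.10×10^-3 A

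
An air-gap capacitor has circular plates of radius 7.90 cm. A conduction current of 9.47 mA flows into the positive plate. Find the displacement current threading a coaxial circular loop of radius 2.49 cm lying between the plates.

Between the plates the displacement current equals the wire current: I_d = 9.47 mA = 9.47×10^-3 A.
Since J_d is uniform, the enclosed fraction is (r/R)² = 0.09934, giving I_d,enc = 9.41×10^-4 A.

9.41×10^-4 A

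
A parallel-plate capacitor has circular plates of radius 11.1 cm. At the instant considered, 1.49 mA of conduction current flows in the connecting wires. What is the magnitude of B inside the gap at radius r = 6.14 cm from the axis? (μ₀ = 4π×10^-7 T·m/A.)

Between the plates the displacement current equals the wire current: I_d = 1.49 mA = 1.49×10^-3 A.
An Ampèrian loop of radius r encloses a fraction (r/R)² of I_d. Then B·2πr = μ₀ I_d (r/R)², giving B = μ₀ I_d r/(2πR²) = 1.49×10^-9 T.

1.49×10^-9 T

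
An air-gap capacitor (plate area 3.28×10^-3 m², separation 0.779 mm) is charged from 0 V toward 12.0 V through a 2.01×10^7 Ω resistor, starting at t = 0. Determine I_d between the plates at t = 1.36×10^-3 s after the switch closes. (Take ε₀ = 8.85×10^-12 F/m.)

C = ε₀A/d = (8.85×10^-12)(3.28×10^-3)/(7.79×10^-4) = 3.726×10^-11 F and τ = RC = 7.489×10^-4 s. I_d in the gap equals the RC charging current.
I_d(t) = (V₀/R) e^(−t/τ) = 5.970×10^-7 · e^(−1.816) = 9.71×10^-8 A.

9.71×10^-8 A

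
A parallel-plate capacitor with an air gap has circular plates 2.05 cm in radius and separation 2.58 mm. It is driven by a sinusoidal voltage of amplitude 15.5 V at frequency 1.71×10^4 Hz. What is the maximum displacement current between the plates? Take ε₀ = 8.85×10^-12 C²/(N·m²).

C = ε₀A/d = (8.85×10^-12)(1.320×10^-3)/(2.58×10^-3) = 4.528×10^-12 F; ω = 2πf = 1.074×10^5 rad/s.
I_d = C dV/dt, so |I_d|_max = C V₀ ω = (4.528×10^-12)(15.5)(1.074×10^5) = 7.54×10^-6 A.

7.54×10^-6 A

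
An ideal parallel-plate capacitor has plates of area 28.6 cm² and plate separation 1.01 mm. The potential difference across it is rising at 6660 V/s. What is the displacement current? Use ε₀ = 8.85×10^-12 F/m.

E = V/d so dE/dt = (dV/dt)/d = 6.594×10^6 V/(m·s), and I_d = ε₀ A dE/dt = (8.85×10^-12)(2.86×10^-3)(6.594×10^6) = 1.67×10^-7 A.

1.67×10^-7 A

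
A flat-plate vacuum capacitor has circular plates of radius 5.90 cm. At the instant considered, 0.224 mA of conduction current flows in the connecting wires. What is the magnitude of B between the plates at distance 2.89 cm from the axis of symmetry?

3.72×10^-10 T

Between the plates the displacement current equals the wire current: I_d = 0.224 mA = 2.24×10^-4 A.
For r < R the Ampère–Maxwell law gives B(2πr) = μ₀ I_d (r²/R²), so B = μ₀ I_d r/(2πR²) = (4π×10^-7)(2.24×10^-4)(0.0289)/(2π·0.0590²) = 3.72×10^-10 T.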